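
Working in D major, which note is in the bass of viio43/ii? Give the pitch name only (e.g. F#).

A

The applied chord viio43/ii is rooted on D#: D#-F#-A-C.
The figure 43 means second inversion — the fifth is in the bass.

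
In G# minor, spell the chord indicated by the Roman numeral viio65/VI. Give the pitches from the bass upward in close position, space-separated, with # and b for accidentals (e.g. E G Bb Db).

The slash marks an applied leading-tone chord: viio of VI. In G# minor, VI is E, so the leading tone to it is D#, a half step below.
Building a fully diminished seventh chord on D# gives D#-F#-A-C.
With the 65 figure the chord is in first inversion; from the bass F# upward in close position it reads F#-A-C-D#.

F# A C D#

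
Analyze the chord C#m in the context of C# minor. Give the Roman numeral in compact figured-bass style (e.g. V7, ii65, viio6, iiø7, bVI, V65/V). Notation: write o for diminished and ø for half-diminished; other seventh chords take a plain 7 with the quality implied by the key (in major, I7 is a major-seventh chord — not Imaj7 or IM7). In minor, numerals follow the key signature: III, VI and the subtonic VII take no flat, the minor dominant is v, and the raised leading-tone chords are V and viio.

i

Stacked in thirds the chord is C#-E-G#: a minor triad on C#.
C# is scale degree 1 in C# minor, and a minor triad on that degree is written i.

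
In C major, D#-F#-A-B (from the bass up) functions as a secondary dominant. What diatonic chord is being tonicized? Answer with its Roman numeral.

iii

The chord is a dominant seventh chord on B.
A dominant resolves down a perfect fifth: B → E. In C major, E is scale degree 3, i.e. iii.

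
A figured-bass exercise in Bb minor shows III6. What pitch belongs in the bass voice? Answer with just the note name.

F

III in Bb minor has root Db; the chord is Db-F-Ab.
The figure 6 means first inversion — the third is in the bass.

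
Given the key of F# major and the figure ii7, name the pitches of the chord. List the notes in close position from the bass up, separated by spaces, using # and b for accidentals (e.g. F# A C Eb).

G# B D# F#

The numeral's case and figure indicate a minor seventh chord. In F# major its root, scale degree 2, is G#.
That chord is spelled G#-B-D#-F#.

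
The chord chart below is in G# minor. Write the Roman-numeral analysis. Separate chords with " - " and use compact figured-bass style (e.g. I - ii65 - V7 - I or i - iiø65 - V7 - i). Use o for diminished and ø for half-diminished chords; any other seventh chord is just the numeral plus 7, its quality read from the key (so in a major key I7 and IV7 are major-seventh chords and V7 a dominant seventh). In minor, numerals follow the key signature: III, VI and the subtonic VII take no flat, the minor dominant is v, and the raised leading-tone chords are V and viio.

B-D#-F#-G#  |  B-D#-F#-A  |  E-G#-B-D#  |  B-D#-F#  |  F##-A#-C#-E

B-D#-F#-G# has root G#, degree 1 in G# minor, so i65.
B-D#-F#-A: chromatic; B is V of VI, so V7/VI.
E-G#-B-D#: root E is the submediant; major seventh chord there is VI7.
B-D#-F#: root B is the mediant; major triad there is III.
F##-A#-C#-E: fully diminished seventh chord on F## = scale degree 7 → viio7.

i65 - V7/VI - VI7 - III - viio7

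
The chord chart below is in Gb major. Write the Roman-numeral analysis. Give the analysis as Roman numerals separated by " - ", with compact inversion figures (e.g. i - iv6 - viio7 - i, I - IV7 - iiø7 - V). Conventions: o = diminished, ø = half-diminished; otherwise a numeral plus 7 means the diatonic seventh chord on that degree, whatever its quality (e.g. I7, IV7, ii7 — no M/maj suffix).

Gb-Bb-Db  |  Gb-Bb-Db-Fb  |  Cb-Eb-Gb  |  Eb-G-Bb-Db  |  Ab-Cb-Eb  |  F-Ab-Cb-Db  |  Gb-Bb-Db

Gb-Bb-Db has root Gb, degree 1 in Gb major, so I.
Gb-Bb-Db-Fb: chromatic; Gb is V of IV, so V7/IV.
Cb-Eb-Gb: root Cb is the subdominant; major triad there is IV.
Eb-G-Bb-Db: chromatic; Eb is V of ii, so V7/ii.
Ab-Cb-Eb: minor triad on Ab = scale degree 2 → ii.
F-Ab-Cb-Db has root Db, degree 5 in Gb major, so V65.
Gb-Bb-Db has root Gb, degree 1 in Gb major, so I.

I - V7/IV - IV - V7/ii - ii - V65 - I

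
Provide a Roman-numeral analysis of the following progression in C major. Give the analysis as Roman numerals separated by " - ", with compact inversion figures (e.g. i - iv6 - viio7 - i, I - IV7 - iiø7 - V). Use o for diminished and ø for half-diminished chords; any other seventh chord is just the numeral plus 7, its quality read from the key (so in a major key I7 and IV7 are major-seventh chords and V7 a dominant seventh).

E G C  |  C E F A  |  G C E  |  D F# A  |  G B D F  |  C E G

I6 - IV43 - I64 - V/V - V7 - I

E-G-C has root C, degree 1 in C major, so I6.
C-E-F-A has root F, degree 4 in C major, so IV43.
G-C-E has root C, degree 1 in C major, so I64.
D-F#-A: a major triad on D, the applied dominant of V → V/V.
G-B-D-F: dominant seventh chord on G = scale degree 5 → V7.
C-E-G: major triad on C = scale degree 1 → I.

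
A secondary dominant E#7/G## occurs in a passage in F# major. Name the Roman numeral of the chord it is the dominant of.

The chord is a dominant seventh chord on E#.
A dominant resolves down a perfect fifth: E# → A#. In F# major, A# is scale degree 3, i.e. iii.

iii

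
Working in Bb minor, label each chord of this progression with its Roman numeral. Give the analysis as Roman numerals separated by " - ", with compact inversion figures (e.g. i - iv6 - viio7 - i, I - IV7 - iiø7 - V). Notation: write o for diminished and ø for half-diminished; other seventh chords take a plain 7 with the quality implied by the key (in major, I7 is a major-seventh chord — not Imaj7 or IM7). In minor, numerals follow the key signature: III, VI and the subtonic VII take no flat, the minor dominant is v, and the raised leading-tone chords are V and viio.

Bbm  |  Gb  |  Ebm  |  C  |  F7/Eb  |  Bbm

i - VI - iv - V/V - V42 - i

Bbm: root Bb is the tonic; minor triad there is i.
Gb: root Gb is the submediant; major triad there is VI.
Ebm: root Eb is the subdominant; minor triad there is iv.
C: chromatic; C is V of V, so V/V.
F7/Eb: root F is the dominant; dominant seventh chord there is V42.
Bbm: root Bb is the tonic; minor triad there is i.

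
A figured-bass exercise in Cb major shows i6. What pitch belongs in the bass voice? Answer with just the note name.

i in Cb major has root Cb; the chord is Cb-Ebb-Gb.
The figure 6 means first inversion — the third is in the bass.

Ebb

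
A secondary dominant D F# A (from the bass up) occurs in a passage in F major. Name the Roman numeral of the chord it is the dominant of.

ii

The chord is a major triad on D.
A dominant resolves down a perfect fifth: D → G. In F major, G is scale degree 2, i.e. ii.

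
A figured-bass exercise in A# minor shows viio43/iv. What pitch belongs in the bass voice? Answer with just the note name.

The applied chord viio43/iv is rooted on C##: C##-E#-G#-B.
The figure 43 means second inversion — the fifth is in the bass.

G#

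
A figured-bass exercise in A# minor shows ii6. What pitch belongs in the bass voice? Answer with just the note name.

D#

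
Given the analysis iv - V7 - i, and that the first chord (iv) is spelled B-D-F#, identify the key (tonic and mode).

The anchor chord is a minor triad on B, labeled iv.
iv on B implies B is the subdominant; that puts the tonic at F#, and the lowercase numeral fits minor mode.

F# minor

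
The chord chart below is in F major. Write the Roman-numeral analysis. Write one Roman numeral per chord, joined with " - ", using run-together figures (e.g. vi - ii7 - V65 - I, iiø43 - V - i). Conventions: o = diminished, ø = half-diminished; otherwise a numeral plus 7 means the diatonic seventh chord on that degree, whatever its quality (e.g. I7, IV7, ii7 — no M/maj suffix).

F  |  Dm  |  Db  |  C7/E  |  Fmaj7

I - vi - bVI - V65 - I7

F: root F is the tonic; major triad there is I.
Dm: root D is the submediant; minor triad there is vi.
Db: major triad on Db — chromatic; bVI (borrowed from the parallel minor).
C7/E: dominant seventh chord on C = scale degree 5 → V65.
Fmaj7: major seventh chord on F = scale degree 1 → I7.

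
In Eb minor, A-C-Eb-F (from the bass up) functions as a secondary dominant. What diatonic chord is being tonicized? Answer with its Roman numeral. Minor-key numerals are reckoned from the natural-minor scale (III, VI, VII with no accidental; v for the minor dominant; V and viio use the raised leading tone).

The chord is a dominant seventh chord on F.
A dominant resolves down a perfect fifth: F → Bb. In Eb minor, Bb is scale degree 5, i.e. V.

V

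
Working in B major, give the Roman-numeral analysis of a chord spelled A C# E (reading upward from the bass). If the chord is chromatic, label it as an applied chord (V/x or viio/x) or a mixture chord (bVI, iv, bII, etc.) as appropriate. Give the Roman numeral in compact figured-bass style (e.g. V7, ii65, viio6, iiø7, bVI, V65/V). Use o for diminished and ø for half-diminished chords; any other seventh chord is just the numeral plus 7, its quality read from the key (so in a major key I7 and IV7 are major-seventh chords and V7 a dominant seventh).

bVII

The pitches A-C#-E form a major triad rooted on A.
A is the lowered seventh degree of B major (diatonic 7 would be A#). This is a major triad on the lowered seventh degree (the subtonic), borrowed from the parallel minor.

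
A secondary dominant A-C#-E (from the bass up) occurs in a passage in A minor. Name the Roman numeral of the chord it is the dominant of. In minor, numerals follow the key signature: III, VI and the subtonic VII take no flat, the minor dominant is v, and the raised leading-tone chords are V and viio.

iv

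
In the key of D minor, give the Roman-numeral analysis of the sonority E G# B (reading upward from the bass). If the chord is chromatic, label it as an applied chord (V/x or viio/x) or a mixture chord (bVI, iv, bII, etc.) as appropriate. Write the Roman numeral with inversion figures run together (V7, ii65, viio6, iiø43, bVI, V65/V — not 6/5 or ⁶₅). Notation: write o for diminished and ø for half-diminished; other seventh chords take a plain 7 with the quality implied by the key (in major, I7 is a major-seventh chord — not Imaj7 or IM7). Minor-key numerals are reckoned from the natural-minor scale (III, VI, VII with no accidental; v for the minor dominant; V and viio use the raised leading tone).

V/V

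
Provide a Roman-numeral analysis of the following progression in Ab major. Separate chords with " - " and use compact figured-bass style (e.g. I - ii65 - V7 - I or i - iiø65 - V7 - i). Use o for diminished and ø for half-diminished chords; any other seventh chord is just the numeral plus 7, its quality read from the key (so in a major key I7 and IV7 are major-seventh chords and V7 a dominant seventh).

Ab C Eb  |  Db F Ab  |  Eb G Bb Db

I - IV - V7

Ab-C-Eb: major triad on Ab = scale degree 1 → I.
Db-F-Ab has root Db, degree 4 in Ab major, so IV.
Eb-G-Bb-Db: dominant seventh chord on Eb = scale degree 5 → V7.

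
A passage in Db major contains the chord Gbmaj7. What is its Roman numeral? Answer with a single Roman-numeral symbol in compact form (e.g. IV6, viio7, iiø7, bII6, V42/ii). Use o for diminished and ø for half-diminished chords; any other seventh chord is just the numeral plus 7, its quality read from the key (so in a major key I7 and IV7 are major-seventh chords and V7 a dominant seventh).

IV7

Stacked in thirds the chord is Gb-Bb-Db-F: a major seventh chord on Gb.
In Db major, Gb is the subdominant; the diatonic major seventh chord there is IV7.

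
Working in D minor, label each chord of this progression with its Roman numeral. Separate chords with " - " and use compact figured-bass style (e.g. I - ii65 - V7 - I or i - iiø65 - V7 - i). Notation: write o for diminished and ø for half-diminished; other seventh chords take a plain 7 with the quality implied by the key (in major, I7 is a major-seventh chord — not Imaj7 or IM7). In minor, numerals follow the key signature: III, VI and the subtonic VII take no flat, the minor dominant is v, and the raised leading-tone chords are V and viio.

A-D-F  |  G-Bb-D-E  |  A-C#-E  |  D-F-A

i64 - iiø65 - V - i

A-D-F has root D, degree 1 in D minor, so i64.
G-Bb-D-E: half-diminished seventh chord on E = scale degree 2 → iiø65.
A-C#-E has root A, degree 5 in D minor, so V.
D-F-A: minor triad on D = scale degree 1 → i.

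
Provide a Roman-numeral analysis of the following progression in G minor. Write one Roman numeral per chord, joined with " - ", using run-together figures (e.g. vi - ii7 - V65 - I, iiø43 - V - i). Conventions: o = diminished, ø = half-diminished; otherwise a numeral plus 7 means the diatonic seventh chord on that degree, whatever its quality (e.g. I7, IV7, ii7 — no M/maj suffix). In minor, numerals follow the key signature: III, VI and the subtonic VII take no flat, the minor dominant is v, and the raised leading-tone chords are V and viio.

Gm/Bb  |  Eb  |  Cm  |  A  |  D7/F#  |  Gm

i6 - VI - iv - V/V - V65 - i

Gm/Bb: minor triad on G = scale degree 1 → i6.
Eb: root Eb is the submediant; major triad there is VI.
Cm has root C, degree 4 in G minor, so iv.
A is the secondary dominant of V (major triad on A): V/V.
D7/F# has root D, degree 5 in G minor, so V65.
Gm has root G, degree 1 in G minor, so i.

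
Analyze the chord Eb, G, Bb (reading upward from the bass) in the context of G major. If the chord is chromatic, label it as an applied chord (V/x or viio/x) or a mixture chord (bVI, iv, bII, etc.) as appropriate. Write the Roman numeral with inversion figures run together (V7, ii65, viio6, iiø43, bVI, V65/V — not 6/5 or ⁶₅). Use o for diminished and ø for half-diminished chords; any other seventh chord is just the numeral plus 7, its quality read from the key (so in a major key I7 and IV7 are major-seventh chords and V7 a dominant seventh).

Stacked in thirds the chord is Eb-G-Bb: a major triad on Eb.
Eb is the lowered sixth degree of G major (diatonic 6 would be E). This is a major triad on the lowered sixth degree, borrowed from the parallel minor.

bVI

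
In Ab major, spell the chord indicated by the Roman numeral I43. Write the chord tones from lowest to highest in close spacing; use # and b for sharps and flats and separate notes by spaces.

Eb G Ab C

The numeral's case and figure indicate a major seventh chord. In Ab major its root, the first degree, is Ab.
Stacking thirds from Ab gives Ab-C-Eb-G.
With the 43 figure the chord is in second inversion; from the bass Eb upward in close position it reads Eb-G-Ab-C.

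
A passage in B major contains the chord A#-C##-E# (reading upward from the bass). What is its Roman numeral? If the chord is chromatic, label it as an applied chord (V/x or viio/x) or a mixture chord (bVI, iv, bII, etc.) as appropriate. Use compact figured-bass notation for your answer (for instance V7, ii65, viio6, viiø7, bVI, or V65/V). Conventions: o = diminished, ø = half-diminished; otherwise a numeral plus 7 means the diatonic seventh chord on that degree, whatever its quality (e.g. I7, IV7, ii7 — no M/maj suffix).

The pitches A#-C##-E# form a major triad rooted on A#.
A# is not a diatonic chord root with this quality in B major, but it lies a perfect fifth above D# (iii), so the chord functions as an applied dominant of iii.

V/iii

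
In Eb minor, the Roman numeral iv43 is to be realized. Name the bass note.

Eb

iv in Eb minor has root Ab; the chord is Ab-Cb-Eb-Gb.
The figure 43 means second inversion — the fifth is in the bass.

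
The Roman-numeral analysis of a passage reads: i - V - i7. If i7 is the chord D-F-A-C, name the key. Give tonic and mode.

D minor

The chord Dm7 is a minor seventh chord rooted on D; its label is i7.
If D is scale degree 1 and the mode makes that degree carry a minor seventh chord, the tonic is D and the mode is minor.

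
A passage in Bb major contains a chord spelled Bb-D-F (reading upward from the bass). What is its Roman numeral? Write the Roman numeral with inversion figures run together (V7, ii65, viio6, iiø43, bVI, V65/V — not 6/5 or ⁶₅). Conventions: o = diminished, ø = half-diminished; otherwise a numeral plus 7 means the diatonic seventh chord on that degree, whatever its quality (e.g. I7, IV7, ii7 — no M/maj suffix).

The pitches Bb-D-F form a major triad rooted on Bb.
Bb is scale degree 1 in Bb major, and a major triad on that degree is written I.

I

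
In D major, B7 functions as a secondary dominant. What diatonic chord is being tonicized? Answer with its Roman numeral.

ii

The chord is a dominant seventh chord on B.
A dominant resolves down a perfect fifth: B → E. In D major, E is scale degree 2, i.e. ii.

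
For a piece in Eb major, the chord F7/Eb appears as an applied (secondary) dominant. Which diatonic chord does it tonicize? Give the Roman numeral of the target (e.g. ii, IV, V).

V

The chord is a dominant seventh chord on F.
A dominant resolves down a perfect fifth: F → Bb. In Eb major, Bb is scale degree 5, i.e. V.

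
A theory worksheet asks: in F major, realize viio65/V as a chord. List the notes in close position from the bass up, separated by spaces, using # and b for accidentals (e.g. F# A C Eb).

D F Ab B

The slash marks an applied leading-tone chord: viio of V. In F major, V is C, so the leading tone to it is B, a half step below.
Building a fully diminished seventh chord on B gives B-D-F-Ab.
The figured bass 65 indicates first inversion, placing the third (D) in the bass: D-F-Ab-B.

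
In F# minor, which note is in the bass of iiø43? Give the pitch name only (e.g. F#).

iiø in F# minor has root G#; the chord is G#-B-D-F#.
The figure 43 means second inversion — the fifth is in the bass.

D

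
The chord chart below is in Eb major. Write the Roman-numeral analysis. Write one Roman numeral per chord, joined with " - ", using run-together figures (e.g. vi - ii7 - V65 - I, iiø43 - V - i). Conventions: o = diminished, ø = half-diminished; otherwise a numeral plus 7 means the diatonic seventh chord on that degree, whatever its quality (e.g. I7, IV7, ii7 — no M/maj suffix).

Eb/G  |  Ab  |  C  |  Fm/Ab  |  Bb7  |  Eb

I6 - IV - V/ii - ii6 - V7 - I

Eb/G: major triad on Eb = scale degree 1 → I6.
Ab has root Ab, degree 4 in Eb major, so IV.
C: chromatic; C is V of ii, so V/ii.
Fm/Ab has root F, degree 2 in Eb major, so ii6.
Bb7 has root Bb, degree 5 in Eb major, so V7.
Eb has root Eb, degree 1 in Eb major, so I.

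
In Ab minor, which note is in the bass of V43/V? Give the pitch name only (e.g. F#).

F

The applied chord V43/V is rooted on Bb: Bb-D-F-Ab.
The figure 43 means second inversion — the fifth is in the bass.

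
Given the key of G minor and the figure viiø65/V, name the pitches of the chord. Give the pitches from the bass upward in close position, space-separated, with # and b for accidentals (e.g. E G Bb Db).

E G B C#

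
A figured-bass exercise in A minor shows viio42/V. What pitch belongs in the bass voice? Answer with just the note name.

C

The applied chord viio42/V is rooted on D#: D#-F#-A-C.
The figure 42 means third inversion — the seventh is in the bass.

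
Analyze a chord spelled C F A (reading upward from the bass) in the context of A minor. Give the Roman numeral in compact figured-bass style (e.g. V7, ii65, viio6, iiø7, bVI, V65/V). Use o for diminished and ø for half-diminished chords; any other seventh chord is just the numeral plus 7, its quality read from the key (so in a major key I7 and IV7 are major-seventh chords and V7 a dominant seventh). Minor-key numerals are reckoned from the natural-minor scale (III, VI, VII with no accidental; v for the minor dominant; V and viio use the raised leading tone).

VI64

Stacked in thirds the chord is F-A-C: a major triad on F.
In A minor, F is the submediant; the diatonic major triad there is VI.
With C in the bass the chord is in second inversion, so the figured bass is 64.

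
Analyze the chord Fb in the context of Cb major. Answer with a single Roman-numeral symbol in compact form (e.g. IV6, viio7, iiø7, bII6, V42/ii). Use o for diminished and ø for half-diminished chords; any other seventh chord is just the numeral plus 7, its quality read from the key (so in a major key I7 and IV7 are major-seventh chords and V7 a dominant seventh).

The pitches Fb-Ab-Cb form a major triad rooted on Fb.
Fb is scale degree 4 in Cb major, and a major triad on that degree is written IV.

IV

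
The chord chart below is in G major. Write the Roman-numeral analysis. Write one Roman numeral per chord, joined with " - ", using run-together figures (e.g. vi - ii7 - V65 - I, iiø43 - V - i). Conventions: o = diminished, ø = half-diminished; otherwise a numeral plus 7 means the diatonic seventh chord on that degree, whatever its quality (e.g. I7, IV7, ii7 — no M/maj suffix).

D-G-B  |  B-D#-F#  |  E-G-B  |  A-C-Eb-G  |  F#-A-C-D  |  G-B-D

D-G-B has root G, degree 1 in G major, so I64.
B-D#-F#: a major triad on B, the applied dominant of vi → V/vi.
E-G-B: minor triad on E = scale degree 6 → vi.
A-C-Eb-G: A with this quality isn't in the key; it's iiø7, borrowed from the parallel minor.
F#-A-C-D has root D, degree 5 in G major, so V65.
G-B-D has root G, degree 1 in G major, so I.

I64 - V/vi - vi - iiø7 - V65 - I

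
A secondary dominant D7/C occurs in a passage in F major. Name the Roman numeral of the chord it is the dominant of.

ii

The chord is a dominant seventh chord on D.
A dominant resolves down a perfect fifth: D → G. In F major, G is scale degree 2, i.e. ii.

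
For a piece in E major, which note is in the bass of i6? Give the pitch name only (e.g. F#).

i in E major has root E; the chord is E-G-B.
The figure 6 means first inversion — the third is in the bass.

G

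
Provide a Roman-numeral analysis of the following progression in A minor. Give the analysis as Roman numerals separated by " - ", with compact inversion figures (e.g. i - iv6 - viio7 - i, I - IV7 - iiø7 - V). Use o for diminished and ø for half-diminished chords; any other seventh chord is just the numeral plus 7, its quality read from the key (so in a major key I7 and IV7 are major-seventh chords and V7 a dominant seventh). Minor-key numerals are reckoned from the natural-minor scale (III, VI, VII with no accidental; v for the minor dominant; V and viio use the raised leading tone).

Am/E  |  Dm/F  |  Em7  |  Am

i64 - iv6 - v7 - i

Am/E: root A is the tonic; minor triad there is i64.
Dm/F: root D is the subdominant; minor triad there is iv6.
Em7: minor seventh chord on E = scale degree 5 → v7.
Am has root A, degree 1 in A minor, so i.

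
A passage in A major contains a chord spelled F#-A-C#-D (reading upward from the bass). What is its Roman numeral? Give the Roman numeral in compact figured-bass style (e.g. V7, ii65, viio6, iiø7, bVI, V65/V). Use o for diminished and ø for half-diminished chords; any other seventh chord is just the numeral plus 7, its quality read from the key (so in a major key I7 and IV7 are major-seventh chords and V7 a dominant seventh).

IV65

Stacked in thirds the chord is D-F#-A-C#: a major seventh chord on D.
In A major, D is the subdominant; the diatonic major seventh chord there is IV7.
With F# in the bass the chord is in first inversion, so the figured bass is 65.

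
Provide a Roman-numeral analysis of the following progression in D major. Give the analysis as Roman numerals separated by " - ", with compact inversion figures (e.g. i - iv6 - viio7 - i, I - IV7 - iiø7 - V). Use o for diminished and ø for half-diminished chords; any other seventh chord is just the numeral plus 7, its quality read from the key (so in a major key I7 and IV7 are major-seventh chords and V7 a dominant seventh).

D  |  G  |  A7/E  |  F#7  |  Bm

D has root D, degree 1 in D major, so I.
G: major triad on G = scale degree 4 → IV.
A7/E has root A, degree 5 in D major, so V43.
F#7 is the secondary dominant of vi (dominant seventh chord on F#): V7/vi.
Bm has root B, degree 6 in D major, so vi.

I - IV - V43 - V7/vi - vi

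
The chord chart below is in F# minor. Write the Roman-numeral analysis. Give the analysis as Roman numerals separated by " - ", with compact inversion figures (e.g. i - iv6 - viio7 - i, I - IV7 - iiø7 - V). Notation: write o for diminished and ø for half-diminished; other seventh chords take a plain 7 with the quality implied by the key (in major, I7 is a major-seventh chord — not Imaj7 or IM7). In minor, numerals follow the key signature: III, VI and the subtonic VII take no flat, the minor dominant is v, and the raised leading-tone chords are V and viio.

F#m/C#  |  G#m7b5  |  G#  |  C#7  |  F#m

F#m/C# has root F#, degree 1 in F# minor, so i64.
G#m7b5: root G# is the supertonic; half-diminished seventh chord there is iiø7.
G#: chromatic; G# is V of V, so V/V.
C#7: dominant seventh chord on C# = scale degree 5 → V7.
F#m: minor triad on F# = scale degree 1 → i.

i64 - iiø7 - V/V - V7 - i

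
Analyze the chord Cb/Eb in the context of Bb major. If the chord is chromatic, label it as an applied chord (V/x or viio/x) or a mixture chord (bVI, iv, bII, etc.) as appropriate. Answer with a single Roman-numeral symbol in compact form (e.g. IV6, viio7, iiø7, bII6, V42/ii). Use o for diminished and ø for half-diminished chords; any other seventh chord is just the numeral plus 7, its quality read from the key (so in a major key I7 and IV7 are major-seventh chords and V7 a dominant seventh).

Stacked in thirds the chord is Cb-Eb-Gb: a major triad on Cb.
Cb is the lowered second degree of Bb major (diatonic 2 would be C). This is the Neapolitan sixth — a major triad on the lowered second degree, here in its customary first inversion.
With Eb in the bass the chord is in first inversion, so the figured bass is 6.

bII6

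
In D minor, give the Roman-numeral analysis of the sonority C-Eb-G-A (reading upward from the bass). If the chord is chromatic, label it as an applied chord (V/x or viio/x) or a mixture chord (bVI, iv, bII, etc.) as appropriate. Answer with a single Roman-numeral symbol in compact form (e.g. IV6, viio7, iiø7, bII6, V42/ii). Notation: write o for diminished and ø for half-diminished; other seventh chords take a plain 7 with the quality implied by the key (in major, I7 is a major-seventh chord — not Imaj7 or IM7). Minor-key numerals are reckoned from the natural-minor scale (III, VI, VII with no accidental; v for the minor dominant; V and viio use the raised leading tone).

Stacked in thirds the chord is A-C-Eb-G: a half-diminished seventh chord on A.
A sits a half step below Bb (VI in D minor); a diminished chord there is the applied leading-tone chord of VI.
With C in the bass the chord is in first inversion, so the figured bass is 65.

viiø65/VI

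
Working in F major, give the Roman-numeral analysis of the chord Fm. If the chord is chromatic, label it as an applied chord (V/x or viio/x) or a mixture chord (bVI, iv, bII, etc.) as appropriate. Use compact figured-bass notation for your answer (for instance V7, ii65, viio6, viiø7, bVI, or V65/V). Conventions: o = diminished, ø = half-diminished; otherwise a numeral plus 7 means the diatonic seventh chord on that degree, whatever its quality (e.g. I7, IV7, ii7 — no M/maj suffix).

i

The pitches F-Ab-C form a minor triad rooted on F.
F is the first degree of F major. This is the minor tonic, borrowed from the parallel minor.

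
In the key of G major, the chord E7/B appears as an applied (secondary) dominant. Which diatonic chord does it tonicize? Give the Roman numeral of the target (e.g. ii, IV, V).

ii

The chord is a dominant seventh chord on E.
A dominant resolves down a perfect fifth: E → A. In G major, A is scale degree 2, i.e. ii.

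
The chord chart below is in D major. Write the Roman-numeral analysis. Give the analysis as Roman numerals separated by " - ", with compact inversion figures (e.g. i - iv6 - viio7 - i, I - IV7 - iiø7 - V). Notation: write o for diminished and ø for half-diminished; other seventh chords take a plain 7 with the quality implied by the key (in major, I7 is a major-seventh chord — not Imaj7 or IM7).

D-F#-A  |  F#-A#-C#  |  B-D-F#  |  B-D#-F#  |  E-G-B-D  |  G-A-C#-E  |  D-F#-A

I - V/vi - vi - V/ii - ii7 - V42 - I

D-F#-A has root D, degree 1 in D major, so I.
F#-A#-C# is the secondary dominant of vi (major triad on F#): V/vi.
B-D-F#: minor triad on B = scale degree 6 → vi.
B-D#-F#: a major triad on B, the applied dominant of ii → V/ii.
E-G-B-D: minor seventh chord on E = scale degree 2 → ii7.
G-A-C#-E has root A, degree 5 in D major, so V42.
D-F#-A: root D is the tonic; major triad there is I.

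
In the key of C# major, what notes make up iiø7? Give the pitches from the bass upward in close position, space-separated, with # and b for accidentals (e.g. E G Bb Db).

D# F# A C#

iiø7 is the half-diminished supertonic seventh, borrowed from the parallel minor. In C# major that root is D#.
So the chord is D#-F#-A-C#, a half-diminished seventh chord.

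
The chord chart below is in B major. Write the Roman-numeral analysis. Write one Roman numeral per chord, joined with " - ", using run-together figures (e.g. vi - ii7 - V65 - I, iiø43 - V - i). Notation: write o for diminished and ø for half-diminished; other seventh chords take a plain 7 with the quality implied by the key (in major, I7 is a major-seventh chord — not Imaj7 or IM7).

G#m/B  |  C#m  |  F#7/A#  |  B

G#m/B has root G#, degree 6 in B major, so vi6.
C#m: minor triad on C# = scale degree 2 → ii.
F#7/A#: dominant seventh chord on F# = scale degree 5 → V65.
B: major triad on B = scale degree 1 → I.

vi6 - ii - V65 - I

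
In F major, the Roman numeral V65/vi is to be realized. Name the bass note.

C#

The applied chord V65/vi is rooted on A: A-C#-E-G.
The figure 65 means first inversion — the third is in the bass.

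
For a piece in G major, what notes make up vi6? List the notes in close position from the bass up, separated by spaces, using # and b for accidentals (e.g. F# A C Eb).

G B E

In G major, the sixth degree is E, and the diatonic chord built there is a minor triad.
Stacking thirds from E gives E-G-B.
With the 6 figure the chord is in first inversion; from the bass G upward in close position it reads G-B-E.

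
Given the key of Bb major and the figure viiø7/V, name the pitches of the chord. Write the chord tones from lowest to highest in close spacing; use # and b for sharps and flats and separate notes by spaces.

viiø7/V is a secondary leading-tone chord. The target V is F in Bb major; the applied chord is rooted a semitone below, on E.
Building a half-diminished seventh chord on E gives E-G-Bb-D.

E G Bb D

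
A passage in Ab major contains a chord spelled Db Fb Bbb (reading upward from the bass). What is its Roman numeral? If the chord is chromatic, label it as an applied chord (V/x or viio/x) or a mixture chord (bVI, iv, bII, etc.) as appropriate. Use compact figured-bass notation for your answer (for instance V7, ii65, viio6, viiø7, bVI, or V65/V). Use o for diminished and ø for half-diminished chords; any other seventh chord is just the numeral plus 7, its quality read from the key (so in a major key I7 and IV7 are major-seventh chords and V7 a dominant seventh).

The pitches Bbb-Db-Fb form a major triad rooted on Bbb.
Bbb is the lowered second degree of Ab major (diatonic 2 would be Bb). This is the Neapolitan sixth — a major triad on the lowered second degree, here in its customary first inversion.
With Db in the bass the chord is in first inversion, so the figured bass is 6.

bII6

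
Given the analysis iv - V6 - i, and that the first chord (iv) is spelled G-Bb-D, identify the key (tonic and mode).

D minor

iv is given as G-Bb-D — a minor triad with root G.
If G is scale degree 4 and the mode makes that degree carry a minor triad, the tonic is D and the mode is minor.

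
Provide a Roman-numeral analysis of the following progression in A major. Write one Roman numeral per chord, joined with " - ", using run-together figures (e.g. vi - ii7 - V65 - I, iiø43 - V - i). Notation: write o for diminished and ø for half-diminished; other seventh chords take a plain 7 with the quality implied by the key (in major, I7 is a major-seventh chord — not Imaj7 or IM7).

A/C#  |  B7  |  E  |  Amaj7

I6 - V7/V - V - I7

A/C#: root A is the tonic; major triad there is I6.
B7: a dominant seventh chord on B, the applied dominant of V → V7/V.
E has root E, degree 5 in A major, so V.
Amaj7 has root A, degree 1 in A major, so I7.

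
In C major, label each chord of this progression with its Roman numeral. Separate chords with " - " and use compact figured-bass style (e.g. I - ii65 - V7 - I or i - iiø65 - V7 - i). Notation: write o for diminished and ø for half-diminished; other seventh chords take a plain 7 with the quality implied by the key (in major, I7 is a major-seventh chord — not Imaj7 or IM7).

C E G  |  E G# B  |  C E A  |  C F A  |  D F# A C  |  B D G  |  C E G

I - V/vi - vi6 - IV64 - V7/V - V6 - I

C-E-G has root C, degree 1 in C major, so I.
E-G#-B is the secondary dominant of vi (major triad on E): V/vi.
C-E-A: minor triad on A = scale degree 6 → vi6.
C-F-A: root F is the subdominant; major triad there is IV64.
D-F#-A-C is the secondary dominant of V (dominant seventh chord on D): V7/V.
B-D-G: root G is the dominant; major triad there is V6.
C-E-G has root C, degree 1 in C major, so I.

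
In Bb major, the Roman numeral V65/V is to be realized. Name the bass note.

The applied chord V65/V is rooted on C: C-E-G-Bb.
The figure 65 means first inversion — the third is in the bass.

E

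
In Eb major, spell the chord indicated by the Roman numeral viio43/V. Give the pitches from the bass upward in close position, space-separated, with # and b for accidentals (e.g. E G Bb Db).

viio43/V is a secondary leading-tone chord. The target V is Bb in Eb major; the applied chord is rooted a semitone below, on A.
Building a fully diminished seventh chord on A gives A-C-Eb-Gb.
With the 43 figure the chord is in second inversion; from the bass Eb upward in close position it reads Eb-Gb-A-C.

Eb Gb A C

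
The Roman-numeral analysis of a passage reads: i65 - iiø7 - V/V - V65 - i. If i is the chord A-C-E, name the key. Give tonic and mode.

A minor

The anchor chord is a minor triad on A, labeled i.
If A is scale degree 1 and the mode makes that degree carry a minor triad, the tonic is A and the mode is minor.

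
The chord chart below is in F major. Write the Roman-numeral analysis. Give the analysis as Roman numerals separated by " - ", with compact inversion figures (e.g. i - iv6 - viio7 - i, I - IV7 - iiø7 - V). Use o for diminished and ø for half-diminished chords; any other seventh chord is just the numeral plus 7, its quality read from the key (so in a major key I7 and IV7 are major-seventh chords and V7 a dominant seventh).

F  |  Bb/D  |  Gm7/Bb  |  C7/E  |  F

I - IV6 - ii65 - V65 - I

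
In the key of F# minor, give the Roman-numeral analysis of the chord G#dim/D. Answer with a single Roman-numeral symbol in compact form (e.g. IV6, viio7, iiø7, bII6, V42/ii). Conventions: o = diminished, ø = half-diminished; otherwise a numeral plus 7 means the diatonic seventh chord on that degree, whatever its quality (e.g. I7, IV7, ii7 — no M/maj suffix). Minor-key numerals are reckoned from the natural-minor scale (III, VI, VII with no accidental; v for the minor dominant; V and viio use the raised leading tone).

iio64

The pitches G#-B-D form a diminished triad rooted on G#.
G# is scale degree 2 in F# minor, and a diminished triad on that degree is written iio.
With D in the bass the chord is in second inversion, so the figured bass is 64.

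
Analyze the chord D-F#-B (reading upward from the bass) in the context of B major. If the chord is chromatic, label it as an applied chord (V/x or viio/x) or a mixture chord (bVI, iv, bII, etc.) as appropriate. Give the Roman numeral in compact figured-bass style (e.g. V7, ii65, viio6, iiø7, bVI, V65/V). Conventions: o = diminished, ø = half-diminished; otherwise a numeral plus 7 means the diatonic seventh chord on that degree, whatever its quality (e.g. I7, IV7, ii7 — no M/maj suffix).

The pitches B-D-F# form a minor triad rooted on B.
B is the first degree of B major. This is the minor tonic, borrowed from the parallel minor.
With D in the bass the chord is in first inversion, so the figured bass is 6.

i6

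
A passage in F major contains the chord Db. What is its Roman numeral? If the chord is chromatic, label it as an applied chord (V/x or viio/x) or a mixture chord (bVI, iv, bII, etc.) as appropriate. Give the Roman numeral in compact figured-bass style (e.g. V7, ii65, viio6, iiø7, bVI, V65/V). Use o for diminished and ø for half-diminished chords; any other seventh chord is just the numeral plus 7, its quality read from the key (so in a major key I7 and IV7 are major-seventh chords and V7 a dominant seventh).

bVI

Stacked in thirds the chord is Db-F-Ab: a major triad on Db.
Db is the lowered sixth degree of F major (diatonic 6 would be D). This is a major triad on the lowered sixth degree, borrowed from the parallel minor.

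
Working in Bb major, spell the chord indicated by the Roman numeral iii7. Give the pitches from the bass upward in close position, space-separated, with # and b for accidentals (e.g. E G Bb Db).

In Bb major, the mediant is D, and the diatonic chord built there is a minor seventh chord.
That chord is spelled D-F-A-C.

D F A C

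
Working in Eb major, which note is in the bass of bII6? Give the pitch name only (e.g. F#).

bII in Eb major has root Fb; the chord is Fb-Ab-Cb.
The figure 6 means first inversion — the third is in the bass.

Ab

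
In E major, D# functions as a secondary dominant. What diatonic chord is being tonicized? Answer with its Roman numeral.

iii

The chord is a major triad on D#.
A dominant resolves down a perfect fifth: D# → G#. In E major, G# is scale degree 3, i.e. iii.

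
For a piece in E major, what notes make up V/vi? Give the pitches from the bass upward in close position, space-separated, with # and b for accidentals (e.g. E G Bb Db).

G# B# D#

V/vi is a secondary dominant — the dominant triad of vi. vi in E major is C#, so the applied chord's root is G#, a perfect fifth above.
Building a major triad on G# gives G#-B#-D#.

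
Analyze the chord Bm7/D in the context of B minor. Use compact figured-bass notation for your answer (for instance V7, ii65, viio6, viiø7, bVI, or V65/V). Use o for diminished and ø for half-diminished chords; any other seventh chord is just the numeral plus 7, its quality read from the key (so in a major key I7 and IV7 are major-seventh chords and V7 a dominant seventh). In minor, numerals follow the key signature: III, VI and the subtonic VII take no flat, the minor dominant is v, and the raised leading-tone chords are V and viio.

i65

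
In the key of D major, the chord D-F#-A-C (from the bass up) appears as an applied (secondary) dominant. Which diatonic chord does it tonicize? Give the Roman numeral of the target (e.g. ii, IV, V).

The chord is a dominant seventh chord on D.
A dominant resolves down a perfect fifth: D → G. In D major, G is scale degree 4, i.e. IV.

IV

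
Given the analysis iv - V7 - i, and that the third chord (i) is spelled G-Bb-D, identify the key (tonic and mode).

G minor

i is given as G-Bb-D — a minor triad with root G.
If G is scale degree 1 and the mode makes that degree carry a minor triad, the tonic is G and the mode is minor.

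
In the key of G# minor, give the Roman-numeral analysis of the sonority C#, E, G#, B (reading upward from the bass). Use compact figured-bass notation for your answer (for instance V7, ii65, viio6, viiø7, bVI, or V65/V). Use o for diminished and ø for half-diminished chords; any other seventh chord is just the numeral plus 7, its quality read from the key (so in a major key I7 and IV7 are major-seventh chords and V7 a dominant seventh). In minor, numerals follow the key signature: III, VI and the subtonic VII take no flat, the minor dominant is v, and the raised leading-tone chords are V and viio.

Stacked in thirds the chord is C#-E-G#-B: a minor seventh chord on C#.
C# is scale degree 4 in G# minor, and a minor seventh chord on that degree is written iv7.

iv7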